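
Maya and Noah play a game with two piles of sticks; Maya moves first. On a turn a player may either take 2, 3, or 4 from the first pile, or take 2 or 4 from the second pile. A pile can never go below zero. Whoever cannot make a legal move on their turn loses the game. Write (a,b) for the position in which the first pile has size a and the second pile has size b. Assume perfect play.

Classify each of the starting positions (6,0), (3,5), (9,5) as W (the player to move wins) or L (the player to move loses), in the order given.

(6,0): L, (3,5): W, (9,5): W

Work bottom-up. With no move the player to move loses. Otherwise the position is W if at least one move leads to an L position for the opponent, and L if every move leads to a W.
No move ever increases a pile, so every position that can arise here has a ≤ 9 and b ≤ 5; it is enough to label the cells with 0 ≤ a ≤ 9 and 0 ≤ b ≤ 5.
Every move lowers a or b (never raises either), so fill the grid row by row in increasing a, and left to right within a row: each cell's successors are then already labelled.
      b=0  b=1  b=2  b=3  b=4  b=5
a=0:    L    L    W    W    W    W
a=1:    L    L    W    W    W    W
a=2:    W    W    L    L    W    W
a=3:    W    W    L    L    W    W
a=4:    W    W    W    W    L    L
a=5:    W    W    W    W    L    L
a=6:    L    L    W    W    W    W
a=7:    L    L    W    W    W    W
a=8:    W    W    L    L    W    W
a=9:    W    W    L    L    W    W
Cells with no legal move (terminal, hence L): (0,0), (0,1), (1,0), (1,1).
The remaining L cells, each justified by listing all of its moves:
(2,2): moves to (0,2)(W), (2,0)(W); every one is W ⇒ L
(2,3): moves to (0,3)(W), (2,1)(W); every one is W ⇒ L
(3,2): moves to (1,2)(W), (0,2)(W), (3,0)(W); every one is W ⇒ L
(3,3): moves to (1,3)(W), (0,3)(W), (3,1)(W); every one is W ⇒ L
(4,4): moves to (2,4)(W), (1,4)(W), (0,4)(W), (4,2)(W), (4,0)(W); every one is W ⇒ L
(4,5): moves to (2,5)(W), (1,5)(W), (0,5)(W), (4,3)(W), (4,1)(W); every one is W ⇒ L
(5,4): moves to (3,4)(W), (2,4)(W), (1,4)(W), (5,2)(W), (5,0)(W); every one is W ⇒ L
(5,5): moves to (3,5)(W), (2,5)(W), (1,5)(W), (5,3)(W), (5,1)(W); every one is W ⇒ L
(6,0): moves to (4,0)(W), (3,0)(W), (2,0)(W); every one is W ⇒ L
(6,1): moves to (4,1)(W), (3,1)(W), (2,1)(W); every one is W ⇒ L
(7,0): moves to (5,0)(W), (4,0)(W), (3,0)(W); every one is W ⇒ L
(7,1): moves to (5,1)(W), (4,1)(W), (3,1)(W); every one is W ⇒ L
(8,2): moves to (6,2)(W), (5,2)(W), (4,2)(W), (8,0)(W); every one is W ⇒ L
(8,3): moves to (6,3)(W), (5,3)(W), (4,3)(W), (8,1)(W); every one is W ⇒ L
(9,2): moves to (7,2)(W), (6,2)(W), (5,2)(W), (9,0)(W); every one is W ⇒ L
(9,3): moves to (7,3)(W), (6,3)(W), (5,3)(W), (9,1)(W); every one is W ⇒ L
Every other cell has at least one move into one of the L cells above, so it is W.
(6,0): one of the L cells justified above, so L
(3,5): the move to (3,3) reaches an L cell, so W
(9,5): the move to (5,5) reaches an L cell, so W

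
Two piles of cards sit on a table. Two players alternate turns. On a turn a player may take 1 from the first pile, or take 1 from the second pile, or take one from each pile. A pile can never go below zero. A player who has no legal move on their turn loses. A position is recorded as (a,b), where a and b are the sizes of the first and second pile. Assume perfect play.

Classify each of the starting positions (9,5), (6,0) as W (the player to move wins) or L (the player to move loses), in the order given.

(9,5): W, (6,0): L

Compute win/loss labels from the base case upward. A position with no move is L. Any other position is W if it can reach an L in one move, else L.
No move ever increases a pile, so every position that can arise here has a ≤ 9 and b ≤ 5; it is enough to label the cells with 0 ≤ a ≤ 9 and 0 ≤ b ≤ 5.
Every move lowers a or b (never raises either), so fill the grid row by row in increasing a, and left to right within a row: each cell's successors are then already labelled.
      b=0  b=1  b=2  b=3  b=4  b=5
a=0:    L    W    L    W    L    W
a=1:    W    W    W    W    W    W
a=2:    L    W    L    W    L    W
a=3:    W    W    W    W    W    W
a=4:    L    W    L    W    L    W
a=5:    W    W    W    W    W    W
a=6:    L    W    L    W    L    W
a=7:    W    W    W    W    W    W
a=8:    L    W    L    W    L    W
a=9:    W    W    W    W    W    W
Cells with no legal move (terminal, hence L): (0,0).
The remaining L cells, each justified by listing all of its moves:
(0,2): →(0,1)(W) only, which is W, so L
(0,4): →(0,3)(W) only, which is W, so L
(2,0): →(1,0)(W) only, which is W, so L
(2,2): →(1,2)(W), (2,1)(W), (1,1)(W) — all W, so L
(2,4): →(1,4)(W), (2,3)(W), (1,3)(W) — all W, so L
(4,0): →(3,0)(W) only, which is W, so L
(4,2): →(3,2)(W), (4,1)(W), (3,1)(W) — all W, so L
(4,4): →(3,4)(W), (4,3)(W), (3,3)(W) — all W, so L
(6,0): →(5,0)(W) only, which is W, so L
(6,2): →(5,2)(W), (6,1)(W), (5,1)(W) — all W, so L
(6,4): →(5,4)(W), (6,3)(W), (5,3)(W) — all W, so L
(8,0): →(7,0)(W) only, which is W, so L
(8,2): →(7,2)(W), (8,1)(W), (7,1)(W) — all W, so L
(8,4): →(7,4)(W), (8,3)(W), (7,3)(W) — all W, so L
Every other cell has at least one move into one of the L cells above, so it is W.
(9,5): the move to (8,4) reaches an L cell, so W
(6,0): one of the L cells justified above, so L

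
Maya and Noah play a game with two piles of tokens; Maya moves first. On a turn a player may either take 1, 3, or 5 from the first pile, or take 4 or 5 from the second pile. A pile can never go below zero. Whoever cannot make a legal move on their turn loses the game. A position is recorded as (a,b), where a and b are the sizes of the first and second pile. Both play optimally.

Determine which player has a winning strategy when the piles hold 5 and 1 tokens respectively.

Maya wins.

Use the standard recursion: the mover loses at a terminal position; elsewhere, the mover wins exactly when some move hands the opponent an L position.
No move ever increases a pile, so every position that can arise here has a ≤ 5 and b ≤ 1; it is enough to label the cells with 0 ≤ a ≤ 5 and 0 ≤ b ≤ 1.
Every move lowers a or b (never raises either), so fill the grid row by row in increasing a, and left to right within a row: each cell's successors are then already labelled.
      b=0  b=1
a=0:    L    L
a=1:    W    W
a=2:    L    L
a=3:    W    W
a=4:    L    L
a=5:    W    W
Cells with no legal move (terminal, hence L): (0,0), (0,1).
The remaining L cells, each justified by listing all of its moves:
(2,0): the only move is to (1,0)(W), a W ⇒ L
(2,1): the only move is to (1,1)(W), a W ⇒ L
(4,0): moves to (3,0)(W), (1,0)(W); every one is W ⇒ L
(4,1): moves to (3,1)(W), (1,1)(W); every one is W ⇒ L
Every other cell has at least one move into one of the L cells above, so it is W.
From (5,1) Maya can move to (4,1), reaching an L position.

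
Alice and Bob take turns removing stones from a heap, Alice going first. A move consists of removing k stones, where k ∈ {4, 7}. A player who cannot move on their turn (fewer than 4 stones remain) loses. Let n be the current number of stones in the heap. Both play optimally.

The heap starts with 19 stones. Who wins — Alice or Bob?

Alice wins.

Use the standard recursion: the mover loses at a terminal position; elsewhere, the mover wins exactly when some move hands the opponent an L position.
n=0: no move → L
n=1: no move → L
n=2: no move → L
n=3: no move → L
n=4: reaches L-position 0 → W
n=5: reaches L-position 1 → W
n=6: reaches L-position 2 → W
n=7: reaches L-position 3 → W
n=8: reaches L-position 1 → W
n=9: reaches L-position 2 → W
n=10: reaches L-position 3 → W
n=11: only reaches 7(W), 4(W), all W → L
n=12: only reaches 8(W), 5(W), all W → L
n=13: only reaches 9(W), 6(W), all W → L
n=14: only reaches 10(W), 7(W), all W → L
n=15: reaches L-position 11 → W
n=16: reaches L-position 12 → W
n=17: reaches L-position 13 → W
n=18: reaches L-position 14 → W
n=19: reaches L-position 12 → W
From 19 Alice can remove 7, leaving 12, reaching an L position.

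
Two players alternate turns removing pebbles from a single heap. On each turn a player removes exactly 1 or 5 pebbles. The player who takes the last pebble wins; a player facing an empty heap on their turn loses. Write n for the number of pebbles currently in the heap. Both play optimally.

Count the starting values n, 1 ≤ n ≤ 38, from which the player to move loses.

19

Work bottom-up. With no move the player to move loses. Otherwise the position is W if at least one move leads to an L position for the opponent, and L if every move leads to a W.
n=0: no move → L
n=1: →0(L), so W
n=2: →1(W) only, which is W, so L
n=3: →2(L), so W
n=4: →3(W) only, which is W, so L
n=5: →4(L), so W
n=6: →5(W), 1(W) — all W, so L
n=7: →6(L), so W
n=8: →7(W), 3(W) — all W, so L
n=9: →8(L), so W
n=10: →9(W), 5(W) — all W, so L
n=11: →10(L), so W
n=12: →11(W), 7(W) — all W, so L
n=13: →12(L), so W
n=14: →13(W), 9(W) — all W, so L
n=15: →14(L), so W
n=16: →15(W), 11(W) — all W, so L
n=17: →16(L), so W
n=18: →17(W), 13(W) — all W, so L
n=19: →18(L), so W
n=20: →19(W), 15(W) — all W, so L
n=21: →20(L), so W
n=22: →21(W), 17(W) — all W, so L
n=23: →22(L), so W
n=24: →23(W), 19(W) — all W, so L
n=25: →24(L), so W
n=26: →25(W), 21(W) — all W, so L
n=27: →26(L), so W
n=28: →27(W), 23(W) — all W, so L
n=29: →28(L), so W
n=30: →29(W), 25(W) — all W, so L
n=31: →30(L), so W
n=32: →31(W), 27(W) — all W, so L
n=33: →32(L), so W
n=34: →33(W), 29(W) — all W, so L
n=35: →34(L), so W
n=36: →35(W), 31(W) — all W, so L
n=37: →36(L), so W
n=38: →37(W), 33(W) — all W, so L
L entries with 1 ≤ n ≤ 38 (n=0 is outside the asked range and is not counted): n = 2, 4, 6, 8, 10, 12, 14, 16, 18, 20, 22, 24, 26, 28, 30, 32, 34, 36, 38; that makes 19.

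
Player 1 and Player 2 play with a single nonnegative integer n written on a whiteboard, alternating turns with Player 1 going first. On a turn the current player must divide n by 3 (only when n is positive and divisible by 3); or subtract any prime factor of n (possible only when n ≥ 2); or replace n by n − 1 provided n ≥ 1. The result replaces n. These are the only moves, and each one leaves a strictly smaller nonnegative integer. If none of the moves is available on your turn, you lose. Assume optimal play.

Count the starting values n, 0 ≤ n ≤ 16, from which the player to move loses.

4

Classify positions by backward induction: terminal positions (no move available) are L. From any other position, the mover wins iff some move reaches an L.
n=0: no move → L
n=1: reaches L-position 0 → W
n=2: reaches L-position 0 → W
n=3: reaches L-position 0 → W
n=4: only reaches 2(W), 3(W), all W → L
n=5: reaches L-position 0 → W
n=6: reaches L-position 4 → W
n=7: reaches L-position 0 → W
n=8: only reaches 6(W), 7(W), all W → L
n=9: reaches L-position 8 → W
n=10: reaches L-position 8 → W
n=11: reaches L-position 0 → W
n=12: reaches L-position 4 → W
n=13: reaches L-position 0 → W
n=14: only reaches 7(W), 12(W), 13(W), all W → L
n=15: reaches L-position 14 → W
n=16: reaches L-position 14 → W
L entries with 0 ≤ n ≤ 16: n = 0, 4, 8, 14; that makes 4.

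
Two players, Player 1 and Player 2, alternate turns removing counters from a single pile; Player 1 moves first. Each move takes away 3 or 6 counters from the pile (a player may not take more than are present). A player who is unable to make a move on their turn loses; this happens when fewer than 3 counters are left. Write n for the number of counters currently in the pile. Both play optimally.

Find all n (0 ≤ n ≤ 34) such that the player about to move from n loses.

0, 1, 2, 9, 10, 11, 18, 19, 20, 27, 28, 29

Classify positions by backward induction: terminal positions (no move available) are L. From any other position, the mover wins iff some move reaches an L.
n=0: no move → L
n=1: no move → L
n=2: no move → L
n=3: reaches L-position 0 → W
n=4: reaches L-position 1 → W
n=5: reaches L-position 2 → W
n=6: reaches L-position 0 → W
n=7: reaches L-position 1 → W
n=8: reaches L-position 2 → W
n=9: only reaches 6(W), 3(W), all W → L
n=10: only reaches 7(W), 4(W), all W → L
n=11: only reaches 8(W), 5(W), all W → L
n=12: reaches L-position 9 → W
n=13: reaches L-position 10 → W
n=14: reaches L-position 11 → W
n=15: reaches L-position 9 → W
n=16: reaches L-position 10 → W
n=17: reaches L-position 11 → W
n=18: only reaches 15(W), 12(W), all W → L
n=19: only reaches 16(W), 13(W), all W → L
n=20: only reaches 17(W), 14(W), all W → L
n=21: reaches L-position 18 → W
n=22: reaches L-position 19 → W
n=23: reaches L-position 20 → W
n=24: reaches L-position 18 → W
n=25: reaches L-position 19 → W
n=26: reaches L-position 20 → W
n=27: only reaches 24(W), 21(W), all W → L
n=28: only reaches 25(W), 22(W), all W → L
n=29: only reaches 26(W), 23(W), all W → L
n=30: reaches L-position 27 → W
n=31: reaches L-position 28 → W
n=32: reaches L-position 29 → W
n=33: reaches L-position 27 → W
n=34: reaches L-position 28 → W
The losing starting values of n are exactly the entries labelled L in this table (12 of them).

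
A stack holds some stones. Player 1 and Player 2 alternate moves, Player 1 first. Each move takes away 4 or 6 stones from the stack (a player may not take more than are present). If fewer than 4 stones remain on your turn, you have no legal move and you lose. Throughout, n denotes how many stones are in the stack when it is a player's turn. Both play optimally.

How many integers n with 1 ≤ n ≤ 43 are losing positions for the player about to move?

Work bottom-up. With no move the player to move loses. Otherwise the position is W if at least one move leads to an L position for the opponent, and L if every move leads to a W.
n=0: no move → L
n=1: no move → L
n=2: no move → L
n=3: no move → L
n=4: W (go to 0, an L position)
n=5: W (go to 1, an L position)
n=6: W (go to 2, an L position)
n=7: W (go to 3, an L position)
n=8: W (go to 2, an L position)
n=9: W (go to 3, an L position)
n=10: L (options 6(W), 4(W) are all W)
n=11: L (options 7(W), 5(W) are all W)
n=12: L (options 8(W), 6(W) are all W)
n=13: L (options 9(W), 7(W) are all W)
n=14: W (go to 10, an L position)
n=15: W (go to 11, an L position)
n=16: W (go to 12, an L position)
n=17: W (go to 13, an L position)
n=18: W (go to 12, an L position)
n=19: W (go to 13, an L position)
n=20: L (options 16(W), 14(W) are all W)
n=21: L (options 17(W), 15(W) are all W)
n=22: L (options 18(W), 16(W) are all W)
n=23: L (options 19(W), 17(W) are all W)
n=24: W (go to 20, an L position)
n=25: W (go to 21, an L position)
n=26: W (go to 22, an L position)
n=27: W (go to 23, an L position)
n=28: W (go to 22, an L position)
n=29: W (go to 23, an L position)
n=30: L (options 26(W), 24(W) are all W)
n=31: L (options 27(W), 25(W) are all W)
n=32: L (options 28(W), 26(W) are all W)
n=33: L (options 29(W), 27(W) are all W)
n=34: W (go to 30, an L position)
n=35: W (go to 31, an L position)
n=36: W (go to 32, an L position)
n=37: W (go to 33, an L position)
n=38: W (go to 32, an L position)
n=39: W (go to 33, an L position)
n=40: L (options 36(W), 34(W) are all W)
n=41: L (options 37(W), 35(W) are all W)
n=42: L (options 38(W), 36(W) are all W)
n=43: L (options 39(W), 37(W) are all W)
L entries with 1 ≤ n ≤ 43 (n=0 is outside the asked range and is not counted): n = 1, 2, 3, 10, 11, 12, 13, 20, 21, 22, 23, 30, 31, 32, 33, 40, 41, 42, 43; that makes 19.

19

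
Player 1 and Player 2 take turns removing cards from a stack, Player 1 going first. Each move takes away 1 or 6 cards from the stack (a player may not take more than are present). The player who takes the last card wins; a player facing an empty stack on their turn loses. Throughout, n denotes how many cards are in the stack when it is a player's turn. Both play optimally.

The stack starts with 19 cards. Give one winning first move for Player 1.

Remove 1, leaving 18.

Work bottom-up. With no move the player to move loses. Otherwise the position is W if at least one move leads to an L position for the opponent, and L if every move leads to a W.
n=0: no move → L
n=1: →0(L), so W
n=2: →1(W) only, which is W, so L
n=3: →2(L), so W
n=4: →3(W) only, which is W, so L
n=5: →4(L), so W
n=6: →0(L), so W
n=7: →6(W), 1(W) — all W, so L
n=8: →7(L), so W
n=9: →8(W), 3(W) — all W, so L
n=10: →9(L), so W
n=11: →10(W), 5(W) — all W, so L
n=12: →11(L), so W
n=13: →7(L), so W
n=14: →13(W), 8(W) — all W, so L
n=15: →14(L), so W
n=16: →15(W), 10(W) — all W, so L
n=17: →16(L), so W
n=18: →17(W), 12(W) — all W, so L
n=19: →18(L), so W
From 19, the L positions reachable in one move are: 18.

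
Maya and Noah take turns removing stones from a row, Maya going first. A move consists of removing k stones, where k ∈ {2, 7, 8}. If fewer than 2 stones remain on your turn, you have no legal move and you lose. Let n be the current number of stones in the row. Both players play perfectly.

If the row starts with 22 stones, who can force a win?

Compute win/loss labels from the base case upward. A position with no move is L. Any other position is W if it can reach an L in one move, else L.
n=0: no move → L
n=1: no move → L
n=2: reaches L-position 0 → W
n=3: reaches L-position 1 → W
n=4: only reaches 2(W), which is W → L
n=5: only reaches 3(W), which is W → L
n=6: reaches L-position 4 → W
n=7: reaches L-position 5 → W
n=8: reaches L-position 1 → W
n=9: reaches L-position 1 → W
n=10: only reaches 8(W), 3(W), 2(W), all W → L
n=11: reaches L-position 4 → W
n=12: reaches L-position 10 → W
n=13: reaches L-position 5 → W
n=14: only reaches 12(W), 7(W), 6(W), all W → L
n=15: only reaches 13(W), 8(W), 7(W), all W → L
n=16: reaches L-position 14 → W
n=17: reaches L-position 15 → W
n=18: reaches L-position 10 → W
n=19: only reaches 17(W), 12(W), 11(W), all W → L
n=20: only reaches 18(W), 13(W), 12(W), all W → L
n=21: reaches L-position 19 → W
n=22: reaches L-position 20 → W
From 22 Maya can remove 2, leaving 20, reaching an L position.

Maya wins.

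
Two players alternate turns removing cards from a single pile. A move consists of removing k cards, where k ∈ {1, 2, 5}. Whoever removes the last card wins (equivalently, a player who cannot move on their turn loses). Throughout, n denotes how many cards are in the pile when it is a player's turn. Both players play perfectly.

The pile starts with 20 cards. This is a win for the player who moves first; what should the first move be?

Remove 2, leaving 18.

Work bottom-up. With no move the player to move loses. Otherwise the position is W if at least one move leads to an L position for the opponent, and L if every move leads to a W.
n=0: no move → L
n=1: W (go to 0, an L position)
n=2: W (go to 0, an L position)
n=3: L (options 2(W), 1(W) are all W)
n=4: W (go to 3, an L position)
n=5: W (go to 3, an L position)
n=6: L (options 5(W), 4(W), 1(W) are all W)
n=7: W (go to 6, an L position)
n=8: W (go to 6, an L position)
n=9: L (options 8(W), 7(W), 4(W) are all W)
n=10: W (go to 9, an L position)
n=11: W (go to 9, an L position)
n=12: L (options 11(W), 10(W), 7(W) are all W)
n=13: W (go to 12, an L position)
n=14: W (go to 12, an L position)
n=15: L (options 14(W), 13(W), 10(W) are all W)
n=16: W (go to 15, an L position)
n=17: W (go to 15, an L position)
n=18: L (options 17(W), 16(W), 13(W) are all W)
n=19: W (go to 18, an L position)
n=20: W (go to 18, an L position)
From 20, the L positions reachable in one move are: 18, 15. Any move reaching one of these is winning.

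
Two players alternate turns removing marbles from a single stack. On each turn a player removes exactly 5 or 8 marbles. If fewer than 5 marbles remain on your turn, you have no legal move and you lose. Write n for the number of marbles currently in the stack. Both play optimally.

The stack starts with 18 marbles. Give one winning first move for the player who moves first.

Compute win/loss labels from the base case upward. A position with no move is L. Any other position is W if it can reach an L in one move, else L.
n=0: no move → L
n=1: no move → L
n=2: no move → L
n=3: no move → L
n=4: no move → L
n=5: W (go to 0, an L position)
n=6: W (go to 1, an L position)
n=7: W (go to 2, an L position)
n=8: W (go to 3, an L position)
n=9: W (go to 4, an L position)
n=10: W (go to 2, an L position)
n=11: W (go to 3, an L position)
n=12: W (go to 4, an L position)
n=13: L (options 8(W), 5(W) are all W)
n=14: L (options 9(W), 6(W) are all W)
n=15: L (options 10(W), 7(W) are all W)
n=16: L (options 11(W), 8(W) are all W)
n=17: L (options 12(W), 9(W) are all W)
n=18: W (go to 13, an L position)
From 18, the L positions reachable in one move are: 13.

Remove 5, leaving 13.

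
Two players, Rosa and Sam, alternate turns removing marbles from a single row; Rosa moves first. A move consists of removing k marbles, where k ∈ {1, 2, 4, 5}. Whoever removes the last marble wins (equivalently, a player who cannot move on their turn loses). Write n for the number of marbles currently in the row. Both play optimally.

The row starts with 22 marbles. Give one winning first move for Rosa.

Label each position W (a win for the player to move) or L (a loss). A position with no legal move is L; any other position is W exactly when some move reaches an L, and L when every move reaches a W.
n=0: no move → L
n=1: →0(L), so W
n=2: →0(L), so W
n=3: →2(W), 1(W) — all W, so L
n=4: →3(L), so W
n=5: →3(L), so W
n=6: →5(W), 4(W), 2(W), 1(W) — all W, so L
n=7: →6(L), so W
n=8: →6(L), so W
n=9: →8(W), 7(W), 5(W), 4(W) — all W, so L
n=10: →9(L), so W
n=11: →9(L), so W
n=12: →11(W), 10(W), 8(W), 7(W) — all W, so L
n=13: →12(L), so W
n=14: →12(L), so W
n=15: →14(W), 13(W), 11(W), 10(W) — all W, so L
n=16: →15(L), so W
n=17: →15(L), so W
n=18: →17(W), 16(W), 14(W), 13(W) — all W, so L
n=19: →18(L), so W
n=20: →18(L), so W
n=21: →20(W), 19(W), 17(W), 16(W) — all W, so L
n=22: →21(L), so W
From 22, the L positions reachable in one move are: 21, 18. Any move reaching one of these is winning.

Remove 1, leaving 21.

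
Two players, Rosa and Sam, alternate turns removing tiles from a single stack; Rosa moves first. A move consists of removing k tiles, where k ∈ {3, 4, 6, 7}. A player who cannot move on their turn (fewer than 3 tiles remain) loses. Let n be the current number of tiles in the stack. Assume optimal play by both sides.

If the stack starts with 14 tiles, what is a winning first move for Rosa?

Label each position W (a win for the player to move) or L (a loss). A position with no legal move is L; any other position is W exactly when some move reaches an L, and L when every move reaches a W.
n=0: no move → L
n=1: no move → L
n=2: no move → L
n=3: can move to 0, which is L ⇒ W
n=4: can move to 1, which is L ⇒ W
n=5: can move to 2, which is L ⇒ W
n=6: can move to 2, which is L ⇒ W
n=7: can move to 1, which is L ⇒ W
n=8: can move to 2, which is L ⇒ W
n=9: can move to 2, which is L ⇒ W
n=10: moves to 7(W), 6(W), 4(W), 3(W); every one is W ⇒ L
n=11: moves to 8(W), 7(W), 5(W), 4(W); every one is W ⇒ L
n=12: moves to 9(W), 8(W), 6(W), 5(W); every one is W ⇒ L
n=13: can move to 10, which is L ⇒ W
n=14: can move to 11, which is L ⇒ W
From 14, the L positions reachable in one move are: 11, 10. Any move reaching one of these is winning.

Remove 3, leaving 11.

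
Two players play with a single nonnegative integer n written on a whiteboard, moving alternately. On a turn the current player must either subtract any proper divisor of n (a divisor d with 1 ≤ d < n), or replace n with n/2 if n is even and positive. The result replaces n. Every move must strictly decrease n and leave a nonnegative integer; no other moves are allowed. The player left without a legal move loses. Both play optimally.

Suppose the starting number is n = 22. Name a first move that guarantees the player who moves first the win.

Build the W/L table. Terminal = L. A non-terminal position is W if it has a move to some L; otherwise it is L.
n=0: no move → L
n=1: no move → L
n=2: W (go to 1, an L position)
n=3: L (sole option 2(W) is W)
n=4: W (go to 3, an L position)
n=5: L (sole option 4(W) is W)
n=6: W (go to 3, an L position)
n=7: L (sole option 6(W) is W)
n=8: W (go to 7, an L position)
n=9: L (options 6(W), 8(W) are all W)
n=10: W (go to 5, an L position)
n=11: L (sole option 10(W) is W)
n=12: W (go to 9, an L position)
n=13: L (sole option 12(W) is W)
n=14: W (go to 7, an L position)
n=15: L (options 10(W), 12(W), 14(W) are all W)
n=16: W (go to 15, an L position)
n=17: L (sole option 16(W) is W)
n=18: W (go to 9, an L position)
n=19: L (sole option 18(W) is W)
n=20: W (go to 15, an L position)
n=21: L (options 14(W), 18(W), 20(W) are all W)
n=22: W (go to 11, an L position)
From 22, the L positions reachable in one move are: 11, 21. Any move reaching one of these is winning.

Move to 11.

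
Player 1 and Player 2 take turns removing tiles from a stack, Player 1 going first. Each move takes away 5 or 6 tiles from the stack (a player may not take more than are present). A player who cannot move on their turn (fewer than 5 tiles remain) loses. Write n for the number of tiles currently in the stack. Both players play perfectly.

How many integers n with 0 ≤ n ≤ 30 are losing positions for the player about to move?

15

Label each position W (a win for the player to move) or L (a loss). A position with no legal move is L; any other position is W exactly when some move reaches an L, and L when every move reaches a W.
n=0: no move → L
n=1: no move → L
n=2: no move → L
n=3: no move → L
n=4: no move → L
n=5: →0(L), so W
n=6: →1(L), so W
n=7: →2(L), so W
n=8: →3(L), so W
n=9: →4(L), so W
n=10: →4(L), so W
n=11: →6(W), 5(W) — all W, so L
n=12: →7(W), 6(W) — all W, so L
n=13: →8(W), 7(W) — all W, so L
n=14: →9(W), 8(W) — all W, so L
n=15: →10(W), 9(W) — all W, so L
n=16: →11(L), so W
n=17: →12(L), so W
n=18: →13(L), so W
n=19: →14(L), so W
n=20: →15(L), so W
n=21: →15(L), so W
n=22: →17(W), 16(W) — all W, so L
n=23: →18(W), 17(W) — all W, so L
n=24: →19(W), 18(W) — all W, so L
n=25: →20(W), 19(W) — all W, so L
n=26: →21(W), 20(W) — all W, so L
n=27: →22(L), so W
n=28: →23(L), so W
n=29: →24(L), so W
n=30: →25(L), so W
L entries with 0 ≤ n ≤ 30: n = 0, 1, 2, 3, 4, 11, 12, 13, 14, 15, 22, 23, 24, 25, 26; that makes 15.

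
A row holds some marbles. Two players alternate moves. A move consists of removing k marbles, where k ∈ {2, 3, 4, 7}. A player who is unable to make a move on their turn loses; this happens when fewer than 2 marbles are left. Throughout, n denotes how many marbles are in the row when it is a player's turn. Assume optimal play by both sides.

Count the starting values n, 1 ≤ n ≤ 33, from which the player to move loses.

Label each position W (a win for the player to move) or L (a loss). A position with no legal move is L; any other position is W exactly when some move reaches an L, and L when every move reaches a W.
n=0: no move → L
n=1: no move → L
n=2: can move to 0, which is L ⇒ W
n=3: can move to 1, which is L ⇒ W
n=4: can move to 1, which is L ⇒ W
n=5: can move to 1, which is L ⇒ W
n=6: moves to 4(W), 3(W), 2(W); every one is W ⇒ L
n=7: can move to 0, which is L ⇒ W
n=8: can move to 6, which is L ⇒ W
n=9: can move to 6, which is L ⇒ W
n=10: can move to 6, which is L ⇒ W
n=11: moves to 9(W), 8(W), 7(W), 4(W); every one is W ⇒ L
n=12: moves to 10(W), 9(W), 8(W), 5(W); every one is W ⇒ L
n=13: can move to 11, which is L ⇒ W
n=14: can move to 12, which is L ⇒ W
n=15: can move to 12, which is L ⇒ W
n=16: can move to 12, which is L ⇒ W
n=17: moves to 15(W), 14(W), 13(W), 10(W); every one is W ⇒ L
n=18: can move to 11, which is L ⇒ W
n=19: can move to 17, which is L ⇒ W
n=20: can move to 17, which is L ⇒ W
n=21: can move to 17, which is L ⇒ W
n=22: moves to 20(W), 19(W), 18(W), 15(W); every one is W ⇒ L
n=23: moves to 21(W), 20(W), 19(W), 16(W); every one is W ⇒ L
n=24: can move to 22, which is L ⇒ W
n=25: can move to 23, which is L ⇒ W
n=26: can move to 23, which is L ⇒ W
n=27: can move to 23, which is L ⇒ W
n=28: moves to 26(W), 25(W), 24(W), 21(W); every one is W ⇒ L
n=29: can move to 22, which is L ⇒ W
n=30: can move to 28, which is L ⇒ W
n=31: can move to 28, which is L ⇒ W
n=32: can move to 28, which is L ⇒ W
n=33: moves to 31(W), 30(W), 29(W), 26(W); every one is W ⇒ L
L entries with 1 ≤ n ≤ 33 (n=0 is outside the asked range and is not counted): n = 1, 6, 11, 12, 17, 22, 23, 28, 33; that makes 9.

9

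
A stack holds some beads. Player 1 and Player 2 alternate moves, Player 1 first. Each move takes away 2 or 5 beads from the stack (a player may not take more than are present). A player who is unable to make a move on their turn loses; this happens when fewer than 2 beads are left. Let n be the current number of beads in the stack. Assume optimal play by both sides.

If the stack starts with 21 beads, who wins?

Classify positions by backward induction: terminal positions (no move available) are L. From any other position, the mover wins iff some move reaches an L.
n=0: no move → L
n=1: no move → L
n=2: can move to 0, which is L ⇒ W
n=3: can move to 1, which is L ⇒ W
n=4: the only move is to 2(W), a W ⇒ L
n=5: can move to 0, which is L ⇒ W
n=6: can move to 4, which is L ⇒ W
n=7: moves to 5(W), 2(W); every one is W ⇒ L
n=8: moves to 6(W), 3(W); every one is W ⇒ L
n=9: can move to 7, which is L ⇒ W
n=10: can move to 8, which is L ⇒ W
n=11: moves to 9(W), 6(W); every one is W ⇒ L
n=12: can move to 7, which is L ⇒ W
n=13: can move to 11, which is L ⇒ W
n=14: moves to 12(W), 9(W); every one is W ⇒ L
n=15: moves to 13(W), 10(W); every one is W ⇒ L
n=16: can move to 14, which is L ⇒ W
n=17: can move to 15, which is L ⇒ W
n=18: moves to 16(W), 13(W); every one is W ⇒ L
n=19: can move to 14, which is L ⇒ W
n=20: can move to 18, which is L ⇒ W
n=21: moves to 19(W), 16(W); every one is W ⇒ L
Every move from 21 reaches a W position, so the mover loses.

Player 2 wins.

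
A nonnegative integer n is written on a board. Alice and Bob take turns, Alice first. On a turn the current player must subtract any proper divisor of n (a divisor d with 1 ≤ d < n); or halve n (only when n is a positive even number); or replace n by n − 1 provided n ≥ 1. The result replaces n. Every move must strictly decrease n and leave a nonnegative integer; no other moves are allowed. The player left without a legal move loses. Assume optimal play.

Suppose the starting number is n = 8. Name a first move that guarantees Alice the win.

Move to 7.

Positions with no move are L. A position that does have a move is losing for the player to move precisely when every available move leads to a winning position for the opponent. Fill in the labels:
n=0: no move → L
n=1: W (go to 0, an L position)
n=2: L (sole option 1(W) is W)
n=3: W (go to 2, an L position)
n=4: W (go to 2, an L position)
n=5: L (sole option 4(W) is W)
n=6: W (go to 5, an L position)
n=7: L (sole option 6(W) is W)
n=8: W (go to 7, an L position)
From 8, the L positions reachable in one move are: 7.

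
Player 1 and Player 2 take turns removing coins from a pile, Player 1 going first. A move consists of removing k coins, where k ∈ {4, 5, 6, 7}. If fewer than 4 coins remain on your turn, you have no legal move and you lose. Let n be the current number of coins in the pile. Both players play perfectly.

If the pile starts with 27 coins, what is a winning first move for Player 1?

Remove 4, leaving 23.

Use the standard recursion: the mover loses at a terminal position; elsewhere, the mover wins exactly when some move hands the opponent an L position.
n=0: no move → L
n=1: no move → L
n=2: no move → L
n=3: no move → L
n=4: can move to 0, which is L ⇒ W
n=5: can move to 1, which is L ⇒ W
n=6: can move to 2, which is L ⇒ W
n=7: can move to 3, which is L ⇒ W
n=8: can move to 3, which is L ⇒ W
n=9: can move to 3, which is L ⇒ W
n=10: can move to 3, which is L ⇒ W
n=11: moves to 7(W), 6(W), 5(W), 4(W); every one is W ⇒ L
n=12: moves to 8(W), 7(W), 6(W), 5(W); every one is W ⇒ L
n=13: moves to 9(W), 8(W), 7(W), 6(W); every one is W ⇒ L
n=14: moves to 10(W), 9(W), 8(W), 7(W); every one is W ⇒ L
n=15: can move to 11, which is L ⇒ W
n=16: can move to 12, which is L ⇒ W
n=17: can move to 13, which is L ⇒ W
n=18: can move to 14, which is L ⇒ W
n=19: can move to 14, which is L ⇒ W
n=20: can move to 14, which is L ⇒ W
n=21: can move to 14, which is L ⇒ W
n=22: moves to 18(W), 17(W), 16(W), 15(W); every one is W ⇒ L
n=23: moves to 19(W), 18(W), 17(W), 16(W); every one is W ⇒ L
n=24: moves to 20(W), 19(W), 18(W), 17(W); every one is W ⇒ L
n=25: moves to 21(W), 20(W), 19(W), 18(W); every one is W ⇒ L
n=26: can move to 22, which is L ⇒ W
n=27: can move to 23, which is L ⇒ W
From 27, the L positions reachable in one move are: 23, 22. Any move reaching one of these is winning.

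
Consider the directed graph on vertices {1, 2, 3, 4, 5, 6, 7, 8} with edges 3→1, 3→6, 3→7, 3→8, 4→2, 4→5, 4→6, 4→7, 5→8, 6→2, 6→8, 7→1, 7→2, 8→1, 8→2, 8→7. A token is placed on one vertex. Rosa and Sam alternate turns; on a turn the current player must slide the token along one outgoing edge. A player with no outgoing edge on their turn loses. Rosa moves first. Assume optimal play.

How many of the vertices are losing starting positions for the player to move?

3

Use the standard recursion: the mover loses at a terminal position; elsewhere, the mover wins exactly when some move hands the opponent an L position.
Every edge goes from a vertex to one that appears earlier in the order 1, 2, 7, 8, 6, 3, 5, 4, so processing vertices in that order labels each vertex after all of its successors.
1: no outgoing edge → L
2: no outgoing edge → L
7: W (go to 2, an L position)
8: W (go to 2, an L position)
6: W (go to 2, an L position)
3: W (go to 1, an L position)
5: L (sole option 8(W) is W)
4: W (go to 5, an L position)
The L vertices are 1, 2, 5; that is 3 in all.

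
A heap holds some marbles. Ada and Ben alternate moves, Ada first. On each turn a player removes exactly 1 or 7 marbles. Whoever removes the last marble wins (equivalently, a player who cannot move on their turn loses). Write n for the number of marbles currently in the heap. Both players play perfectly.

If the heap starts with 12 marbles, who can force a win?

Classify positions by backward induction: terminal positions (no move available) are L. From any other position, the mover wins iff some move reaches an L.
n=0: no move → L
n=1: W (go to 0, an L position)
n=2: L (sole option 1(W) is W)
n=3: W (go to 2, an L position)
n=4: L (sole option 3(W) is W)
n=5: W (go to 4, an L position)
n=6: L (sole option 5(W) is W)
n=7: W (go to 6, an L position)
n=8: L (options 7(W), 1(W) are all W)
n=9: W (go to 8, an L position)
n=10: L (options 9(W), 3(W) are all W)
n=11: W (go to 10, an L position)
n=12: L (options 11(W), 5(W) are all W)
The starting position 12 is L: whatever Ada does, the opponent receives a W position.

Ben wins.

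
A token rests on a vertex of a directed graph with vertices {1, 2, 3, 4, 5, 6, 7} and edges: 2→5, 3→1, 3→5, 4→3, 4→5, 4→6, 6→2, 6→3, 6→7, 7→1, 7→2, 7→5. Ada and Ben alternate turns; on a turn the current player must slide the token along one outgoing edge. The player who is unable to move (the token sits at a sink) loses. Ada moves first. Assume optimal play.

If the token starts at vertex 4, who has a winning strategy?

Compute win/loss labels from the base case upward. A position with no move is L. Any other position is W if it can reach an L in one move, else L.
Every edge goes from a vertex to one that appears earlier in the order 1, 5, 3, 2, 7, 6, 4, so processing vertices in that order labels each vertex after all of its successors.
1: no outgoing edge → L
5: no outgoing edge → L
3: can move to 5, which is L ⇒ W
2: can move to 5, which is L ⇒ W
7: can move to 5, which is L ⇒ W
6: moves to 7(W), 2(W), 3(W); every one is W ⇒ L
4: can move to 6, which is L ⇒ W
From 4 Ada can move to 6, reaching an L position.

Ada wins.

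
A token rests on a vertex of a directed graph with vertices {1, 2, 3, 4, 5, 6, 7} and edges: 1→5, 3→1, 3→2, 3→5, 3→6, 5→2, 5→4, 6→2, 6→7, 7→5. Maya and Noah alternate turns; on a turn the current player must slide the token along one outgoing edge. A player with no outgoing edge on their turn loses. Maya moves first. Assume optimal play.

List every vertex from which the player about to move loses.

Classify positions by backward induction: terminal positions (no move available) are L. From any other position, the mover wins iff some move reaches an L.
Every edge goes from a vertex to one that appears earlier in the order 4, 2, 5, 7, 1, 6, 3, so processing vertices in that order labels each vertex after all of its successors.
4: no outgoing edge → L
2: no outgoing edge → L
5: reaches L-position 2 → W
7: only reaches 5(W), which is W → L
1: only reaches 5(W), which is W → L
6: reaches L-position 7 → W
3: reaches L-position 1 → W
The losing starting vertices are exactly the entries labelled L in this table (4 of them).

1, 2, 4, 7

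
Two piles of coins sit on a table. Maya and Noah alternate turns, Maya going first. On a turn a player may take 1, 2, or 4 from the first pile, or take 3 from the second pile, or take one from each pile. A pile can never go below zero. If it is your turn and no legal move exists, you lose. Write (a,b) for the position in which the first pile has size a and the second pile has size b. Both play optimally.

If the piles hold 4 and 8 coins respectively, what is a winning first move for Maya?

Move to (3,8).

Classify positions by backward induction: terminal positions (no move available) are L. From any other position, the mover wins iff some move reaches an L.
No move ever increases a pile, so every position that can arise here has a ≤ 4 and b ≤ 8; it is enough to label the cells with 0 ≤ a ≤ 4 and 0 ≤ b ≤ 8.
Every move lowers a or b (never raises either), so fill the grid row by row in increasing a, and left to right within a row: each cell's successors are then already labelled.
      b=0  b=1  b=2  b=3  b=4  b=5  b=6  b=7  b=8
a=0:    L    L    L    W    W    W    L    L    L
a=1:    W    W    W    W    L    L    W    W    W
a=2:    W    W    W    L    W    W    W    W    W
a=3:    L    L    L    W    W    W    L    L    L
a=4:    W    W    W    W    L    L    W    W    W
Cells with no legal move (terminal, hence L): (0,0), (0,1), (0,2).
The remaining L cells, each justified by listing all of its moves:
(0,6): →(0,3)(W) only, which is W, so L
(0,7): →(0,4)(W) only, which is W, so L
(0,8): →(0,5)(W) only, which is W, so L
(1,4): →(0,4)(W), (1,1)(W), (0,3)(W) — all W, so L
(1,5): →(0,5)(W), (1,2)(W), (0,4)(W) — all W, so L
(2,3): →(1,3)(W), (0,3)(W), (2,0)(W), (1,2)(W) — all W, so L
(3,0): →(2,0)(W), (1,0)(W) — all W, so L
(3,1): →(2,1)(W), (1,1)(W), (2,0)(W) — all W, so L
(3,2): →(2,2)(W), (1,2)(W), (2,1)(W) — all W, so L
(3,6): →(2,6)(W), (1,6)(W), (3,3)(W), (2,5)(W) — all W, so L
(3,7): →(2,7)(W), (1,7)(W), (3,4)(W), (2,6)(W) — all W, so L
(3,8): →(2,8)(W), (1,8)(W), (3,5)(W), (2,7)(W) — all W, so L
(4,4): →(3,4)(W), (2,4)(W), (0,4)(W), (4,1)(W), (3,3)(W) — all W, so L
(4,5): →(3,5)(W), (2,5)(W), (0,5)(W), (4,2)(W), (3,4)(W) — all W, so L
Every other cell has at least one move into one of the L cells above, so it is W.
From (4,8), the L positions reachable in one move are: (3,8), (0,8), (4,5), (3,7). Any move reaching one of these is winning.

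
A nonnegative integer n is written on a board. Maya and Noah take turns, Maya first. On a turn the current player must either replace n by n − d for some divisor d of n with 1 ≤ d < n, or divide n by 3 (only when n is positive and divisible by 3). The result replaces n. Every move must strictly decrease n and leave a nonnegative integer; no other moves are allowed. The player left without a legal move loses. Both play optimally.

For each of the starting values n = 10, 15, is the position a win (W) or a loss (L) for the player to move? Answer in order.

10: W, 15: L

Classify positions by backward induction: terminal positions (no move available) are L. From any other position, the mover wins iff some move reaches an L.
n=0: no move → L
n=1: no move → L
n=2: can move to 1, which is L ⇒ W
n=3: can move to 1, which is L ⇒ W
n=4: moves to 2(W), 3(W); every one is W ⇒ L
n=5: can move to 4, which is L ⇒ W
n=6: can move to 4, which is L ⇒ W
n=7: the only move is to 6(W), a W ⇒ L
n=8: can move to 4, which is L ⇒ W
n=9: moves to 3(W), 6(W), 8(W); every one is W ⇒ L
n=10: can move to 9, which is L ⇒ W
n=11: the only move is to 10(W), a W ⇒ L
n=12: can move to 4, which is L ⇒ W
n=13: the only move is to 12(W), a W ⇒ L
n=14: can move to 7, which is L ⇒ W
n=15: moves to 5(W), 10(W), 12(W), 14(W); every one is W ⇒ L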